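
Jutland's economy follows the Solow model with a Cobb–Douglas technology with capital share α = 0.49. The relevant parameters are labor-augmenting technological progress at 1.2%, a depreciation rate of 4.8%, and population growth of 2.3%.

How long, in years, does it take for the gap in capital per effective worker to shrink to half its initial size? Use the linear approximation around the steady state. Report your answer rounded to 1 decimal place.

Near the steady state the convergence rate is λ = (1 − α)(n + g + δ).
λ = (1 − 0.49) × 0.083 = 0.51 × 0.083 = 0.04233
Half-life = ln 2 / λ = 0.6931 / 0.04233 ≈ 16.37 years

about 16.4 years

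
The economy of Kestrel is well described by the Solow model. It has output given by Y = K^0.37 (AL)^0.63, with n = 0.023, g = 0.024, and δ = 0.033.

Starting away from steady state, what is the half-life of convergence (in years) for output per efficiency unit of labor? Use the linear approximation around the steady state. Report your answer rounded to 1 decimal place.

Near the steady state the convergence rate is λ = (1 − α)(n + g + δ).
λ = (1 − 0.37) × 0.080 = 0.63 × 0.080 = 0.0504
Half-life = ln 2 / λ = 0.6931 / 0.0504 ≈ 13.75 years

t_½ ≈ 13.8 years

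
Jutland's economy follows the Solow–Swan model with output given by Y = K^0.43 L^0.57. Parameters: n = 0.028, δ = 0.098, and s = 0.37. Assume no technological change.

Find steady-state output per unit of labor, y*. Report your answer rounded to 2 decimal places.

Steady state requires s·f(k) = (n + δ)·k, i.e. s·k^α = (n + δ)·k.
Dividing both sides by k: k^(1−α) = s / (n + δ).
k^0.57 = 0.37 / (0.028 + 0.098) = 0.37 / 0.126 = 2.9365
k* = 2.9365^(1/0.57) ≈ 6.6184
y* = (k*)^α = 6.6184^0.43 ≈ 2.2538

y* = 2.25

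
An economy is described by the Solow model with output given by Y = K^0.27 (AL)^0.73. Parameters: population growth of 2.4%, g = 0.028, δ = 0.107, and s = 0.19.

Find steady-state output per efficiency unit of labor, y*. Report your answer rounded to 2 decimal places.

Steady state requires s·f(k) = (n + g + δ)·k, i.e. s·k^α = (n + g + δ)·k.
Dividing both sides by k: k^(1−α) = s / (n + g + δ).
k^0.73 = 0.19 / (0.024 + 0.028 + 0.107) = 0.19 / 0.159 = 1.1950
k* = 1.1950^(1/0.73) ≈ 1.2764
y* = (k*)^α = 1.2764^0.27 ≈ 1.0681

y* ≈ 1.07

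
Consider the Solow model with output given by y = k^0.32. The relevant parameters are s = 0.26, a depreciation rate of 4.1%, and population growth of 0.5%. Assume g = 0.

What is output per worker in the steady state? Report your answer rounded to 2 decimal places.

y* = 2.26

At the steady state, Δk = 0, so s·k^α = (n + δ)·k.
Rearranging, k^(1−α) = s / (n + δ).
k^0.68 = 0.26 / (0.005 + 0.041) = 0.26 / 0.046 = 5.6522
k* = 5.6522^(1/0.68) ≈ 12.7703
y* = (k*)^α = 12.7703^0.32 ≈ 2.2594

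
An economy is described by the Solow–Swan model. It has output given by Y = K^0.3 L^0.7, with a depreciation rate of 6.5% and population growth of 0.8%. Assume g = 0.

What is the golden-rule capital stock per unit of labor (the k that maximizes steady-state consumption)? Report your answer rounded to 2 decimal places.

The golden rule sets f'(k) = n + δ, i.e. α·k^(α−1) = n + δ.
So k^(1−α) = α / (n + δ) = 0.3 / 0.073 = 4.1096.
k_gold = 4.1096^(1/0.7) ≈ 7.5311

k_gold ≈ 7.53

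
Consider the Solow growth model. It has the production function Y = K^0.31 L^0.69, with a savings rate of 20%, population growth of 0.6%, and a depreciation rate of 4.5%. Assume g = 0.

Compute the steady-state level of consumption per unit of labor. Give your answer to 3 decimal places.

c* ≈ 1.478

Steady state requires s·f(k) = (n + δ)·k, i.e. s·k^α = (n + δ)·k.
Rearranging, k^(1−α) = s / (n + δ).
k^0.69 = 0.20 / (0.006 + 0.045) = 0.20 / 0.051 = 3.9216
k* = 3.9216^(1/0.69) ≈ 7.2459
y* = (k*)^α = 7.2459^0.31 ≈ 1.8477
c* = (1 − s)·y* = (1 − 0.20) × 1.8477 ≈ 1.4782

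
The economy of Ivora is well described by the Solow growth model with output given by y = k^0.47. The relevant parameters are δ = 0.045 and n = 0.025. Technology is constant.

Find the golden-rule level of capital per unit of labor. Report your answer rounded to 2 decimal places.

k_gold ≈ 36.34

The golden rule sets f'(k) = n + δ, i.e. α·k^(α−1) = n + δ.
So k^(1−α) = α / (n + δ) = 0.47 / 0.070 = 6.7143.
k_gold = 6.7143^(1/0.53) ≈ 36.3395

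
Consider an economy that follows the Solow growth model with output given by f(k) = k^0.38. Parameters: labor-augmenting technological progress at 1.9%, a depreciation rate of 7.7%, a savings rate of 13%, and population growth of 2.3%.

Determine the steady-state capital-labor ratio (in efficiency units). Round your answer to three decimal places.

Steady state requires s·f(k) = (n + g + δ)·k, i.e. s·k^α = (n + g + δ)·k.
Dividing both sides by k: k^(1−α) = s / (n + g + δ).
k^0.62 = 0.13 / (0.023 + 0.019 + 0.077) = 0.13 / 0.119 = 1.0924
k* = 1.0924^(1/0.62) ≈ 1.1532

k* ≈ 1.153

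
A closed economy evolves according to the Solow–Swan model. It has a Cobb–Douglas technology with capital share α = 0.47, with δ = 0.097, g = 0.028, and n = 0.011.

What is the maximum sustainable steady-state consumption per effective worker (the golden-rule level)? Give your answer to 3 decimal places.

At the golden rule, f'(k) = n + g + δ, so α·k^(α−1) = n + g + δ and k_gold = (α/(n + g + δ))^(1/(1−α)).
k_gold = (0.47/0.136)^(1/0.53) = 3.4559^1.8868 ≈ 10.3790
c_gold = f(k_gold) − (n + g + δ)·k_gold = 3.0033 − 0.136×10.3790 ≈ 1.5918

c_gold ≈ 1.592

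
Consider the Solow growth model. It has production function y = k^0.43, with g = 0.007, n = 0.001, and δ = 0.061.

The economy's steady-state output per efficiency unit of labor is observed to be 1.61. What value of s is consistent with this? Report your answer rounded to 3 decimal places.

s ≈ 0.130

In steady state, investment equals break-even investment: s·k^α = (n + g + δ)·k.
Since y* = [s/(n + g + δ)]^(α/(1−α)), we have s/(n + g + δ) = (y*)^((1−α)/α) = 1.61^1.3256 = 1.8800.
Therefore s = 1.8800 × (n + g + δ) = 1.8800 × 0.069 = 0.1297.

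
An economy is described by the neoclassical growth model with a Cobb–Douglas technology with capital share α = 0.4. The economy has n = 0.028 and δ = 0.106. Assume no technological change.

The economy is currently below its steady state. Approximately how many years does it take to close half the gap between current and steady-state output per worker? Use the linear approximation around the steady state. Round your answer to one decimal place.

Near the steady state the convergence rate is λ = (1 − α)(n + δ).
λ = (1 − 0.4) × 0.134 = 0.6 × 0.134 = 0.0804
Half-life = ln 2 / λ = 0.6931 / 0.0804 ≈ 8.62 years

half-life ≈ 8.6 years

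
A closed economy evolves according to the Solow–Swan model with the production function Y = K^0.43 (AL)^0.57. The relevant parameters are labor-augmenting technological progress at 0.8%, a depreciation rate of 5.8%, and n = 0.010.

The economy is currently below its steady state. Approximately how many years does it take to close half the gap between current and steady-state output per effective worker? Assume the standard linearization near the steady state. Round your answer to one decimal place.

about 16.0 years

Near the steady state the convergence rate is λ = (1 − α)(n + g + δ).
λ = (1 − 0.43) × 0.076 = 0.57 × 0.076 = 0.04332
Half-life = ln 2 / λ = 0.6931 / 0.04332 ≈ 16.00 years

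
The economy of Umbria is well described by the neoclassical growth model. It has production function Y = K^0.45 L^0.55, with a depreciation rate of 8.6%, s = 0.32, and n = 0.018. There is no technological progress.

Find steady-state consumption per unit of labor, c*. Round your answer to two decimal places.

c* ≈ 1.71

At the steady state, Δk = 0, so s·k^α = (n + δ)·k.
Rearranging, k^(1−α) = s / (n + δ).
k^0.55 = 0.32 / (0.018 + 0.086) = 0.32 / 0.104 = 3.0769
k* = 3.0769^(1/0.55) ≈ 7.7175
y* = (k*)^α = 7.7175^0.45 ≈ 2.5082
c* = (1 − s)·y* = (1 − 0.32) × 2.5082 ≈ 1.7056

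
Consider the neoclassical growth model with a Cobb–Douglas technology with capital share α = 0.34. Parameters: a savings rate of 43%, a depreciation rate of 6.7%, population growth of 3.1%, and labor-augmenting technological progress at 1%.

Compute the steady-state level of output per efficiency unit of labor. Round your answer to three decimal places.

y* = 2.038

At the steady state, Δk = 0, so s·k^α = (n + g + δ)·k.
Dividing both sides by k: k^(1−α) = s / (n + g + δ).
k^0.66 = 0.43 / (0.031 + 0.010 + 0.067) = 0.43 / 0.108 = 3.9815
k* = 3.9815^(1/0.66) ≈ 8.1126
y* = (k*)^α = 8.1126^0.34 ≈ 2.0376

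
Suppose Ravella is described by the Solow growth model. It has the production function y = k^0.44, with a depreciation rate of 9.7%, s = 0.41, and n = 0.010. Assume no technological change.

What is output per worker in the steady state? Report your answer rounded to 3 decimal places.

In steady state, investment equals break-even investment: s·k^α = (n + δ)·k.
Rearranging, k^(1−α) = s / (n + δ).
k^0.56 = 0.41 / (0.010 + 0.097) = 0.41 / 0.107 = 3.8318
k* = 3.8318^(1/0.56) ≈ 11.0101
y* = (k*)^α = 11.0101^0.44 ≈ 2.8733

y* = 2.873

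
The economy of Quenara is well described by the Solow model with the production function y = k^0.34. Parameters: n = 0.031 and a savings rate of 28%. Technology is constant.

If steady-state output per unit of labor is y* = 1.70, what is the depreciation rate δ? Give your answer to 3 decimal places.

δ ≈ 0.069

Steady state requires s·f(k) = (n + δ)·k, i.e. s·k^α = (n + δ)·k.
Since y* = [s/(n + δ)]^(α/(1−α)), we have s/(n + δ) = (y*)^((1−α)/α) = 1.70^1.9412 = 2.8012.
Therefore n + δ = s / 2.8012 = 0.28 / 2.8012 = 0.1000, so δ = 0.1000 − 0.031 = 0.0690.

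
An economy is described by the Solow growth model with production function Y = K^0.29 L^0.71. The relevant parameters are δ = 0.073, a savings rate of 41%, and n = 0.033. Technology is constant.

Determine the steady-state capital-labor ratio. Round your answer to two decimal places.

Steady state requires s·f(k) = (n + δ)·k, i.e. s·k^α = (n + δ)·k.
Rearranging, k^(1−α) = s / (n + δ).
k^0.71 = 0.41 / (0.033 + 0.073) = 0.41 / 0.106 = 3.8679
k* = 3.8679^(1/0.71) ≈ 6.7209

k* ≈ 6.72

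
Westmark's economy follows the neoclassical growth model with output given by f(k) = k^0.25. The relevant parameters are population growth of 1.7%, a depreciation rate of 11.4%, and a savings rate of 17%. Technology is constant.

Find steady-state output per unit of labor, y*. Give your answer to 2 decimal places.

y* ≈ 1.09

At the steady state, Δk = 0, so s·k^α = (n + δ)·k.
Rearranging, k^(1−α) = s / (n + δ).
k^0.75 = 0.17 / (0.017 + 0.114) = 0.17 / 0.131 = 1.2977
k* = 1.2977^(1/0.75) ≈ 1.4155
y* = (k*)^α = 1.4155^0.25 ≈ 1.0908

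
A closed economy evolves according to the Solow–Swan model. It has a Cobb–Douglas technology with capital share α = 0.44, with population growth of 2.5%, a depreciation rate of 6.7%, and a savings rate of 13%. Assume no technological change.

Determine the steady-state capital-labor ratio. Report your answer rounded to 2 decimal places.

Steady state requires s·f(k) = (n + δ)·k, i.e. s·k^α = (n + δ)·k.
Rearranging, k^(1−α) = s / (n + δ).
k^0.56 = 0.13 / (0.025 + 0.067) = 0.13 / 0.092 = 1.4130
k* = 1.4130^(1/0.56) ≈ 1.8540

k* ≈ 1.85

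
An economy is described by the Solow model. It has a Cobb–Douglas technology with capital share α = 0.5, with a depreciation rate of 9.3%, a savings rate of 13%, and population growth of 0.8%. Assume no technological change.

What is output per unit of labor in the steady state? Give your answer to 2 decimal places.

y* = 1.29

At the steady state, Δk = 0, so s·k^α = (n + δ)·k.
Rearranging, k^(1−α) = s / (n + δ).
k^0.5 = 0.13 / (0.008 + 0.093) = 0.13 / 0.101 = 1.2871
k* = 1.2871^(1/0.5) ≈ 1.6566
y* = (k*)^α = 1.6566^0.5 ≈ 1.2871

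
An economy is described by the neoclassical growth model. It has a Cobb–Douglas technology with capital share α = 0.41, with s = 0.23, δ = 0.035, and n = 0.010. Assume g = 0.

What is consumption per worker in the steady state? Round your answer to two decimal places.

Steady state requires s·f(k) = (n + δ)·k, i.e. s·k^α = (n + δ)·k.
Rearranging, k^(1−α) = s / (n + δ).
k^0.59 = 0.23 / (0.010 + 0.035) = 0.23 / 0.045 = 5.1111
k* = 5.1111^(1/0.59) ≈ 15.8808
y* = (k*)^α = 15.8808^0.41 ≈ 3.1071
c* = (1 − s)·y* = (1 − 0.23) × 3.1071 ≈ 2.3925

c* = 2.39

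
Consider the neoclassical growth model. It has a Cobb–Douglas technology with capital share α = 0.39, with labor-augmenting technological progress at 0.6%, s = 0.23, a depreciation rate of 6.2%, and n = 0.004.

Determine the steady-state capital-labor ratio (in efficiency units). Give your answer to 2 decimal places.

Steady state requires s·f(k) = (n + g + δ)·k, i.e. s·k^α = (n + g + δ)·k.
Rearranging, k^(1−α) = s / (n + g + δ).
k^0.61 = 0.23 / (0.004 + 0.006 + 0.062) = 0.23 / 0.072 = 3.1944
k* = 3.1944^(1/0.61) ≈ 6.7122

k* = 6.71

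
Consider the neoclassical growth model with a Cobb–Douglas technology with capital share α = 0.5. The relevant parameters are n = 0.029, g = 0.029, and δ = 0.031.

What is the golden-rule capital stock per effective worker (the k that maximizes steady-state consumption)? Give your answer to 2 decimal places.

k_gold ≈ 31.56

The golden rule sets f'(k) = n + g + δ, i.e. α·k^(α−1) = n + g + δ.
So k^(1−α) = α / (n + g + δ) = 0.5 / 0.089 = 5.6180.
k_gold = 5.6180^(1/0.5) ≈ 31.5619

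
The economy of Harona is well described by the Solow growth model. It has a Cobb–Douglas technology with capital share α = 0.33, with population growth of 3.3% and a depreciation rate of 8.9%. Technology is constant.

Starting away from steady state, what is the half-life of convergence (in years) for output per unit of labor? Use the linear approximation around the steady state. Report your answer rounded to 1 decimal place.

t_½ ≈ 8.5 years

Near the steady state the convergence rate is λ = (1 − α)(n + δ).
λ = (1 − 0.33) × 0.122 = 0.67 × 0.122 = 0.08174
Half-life = ln 2 / λ = 0.6931 / 0.08174 ≈ 8.48 years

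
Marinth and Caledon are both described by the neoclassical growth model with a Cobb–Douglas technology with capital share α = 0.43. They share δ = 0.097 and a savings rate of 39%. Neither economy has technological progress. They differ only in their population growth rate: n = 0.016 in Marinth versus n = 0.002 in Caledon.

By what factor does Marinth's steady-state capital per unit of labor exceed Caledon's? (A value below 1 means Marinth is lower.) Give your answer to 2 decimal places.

k*_M / k*_C ≈ 0.79

Steady-state k* = [s/(n + δ)]^(1/(1−α)), so the ratio is [ (s_M/(n + δ)_M) / (s_C/(n + δ)_C) ]^1.7544.
s_M/(n + δ)_M = 0.39/0.113 = 3.4513; s_C/(n + δ)_C = 0.39/0.099 = 3.9394.
Ratio = (3.4513/3.9394)^1.7544 = 0.8761^1.7544 ≈ 0.7929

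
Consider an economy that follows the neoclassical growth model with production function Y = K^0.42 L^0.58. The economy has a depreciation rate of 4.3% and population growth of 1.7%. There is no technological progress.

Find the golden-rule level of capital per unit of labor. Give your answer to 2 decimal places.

k_gold ≈ 28.65

The golden rule sets f'(k) = n + δ, i.e. α·k^(α−1) = n + δ.
So k^(1−α) = α / (n + δ) = 0.42 / 0.060 = 7.0000.
k_gold = 7.0000^(1/0.58) ≈ 28.6461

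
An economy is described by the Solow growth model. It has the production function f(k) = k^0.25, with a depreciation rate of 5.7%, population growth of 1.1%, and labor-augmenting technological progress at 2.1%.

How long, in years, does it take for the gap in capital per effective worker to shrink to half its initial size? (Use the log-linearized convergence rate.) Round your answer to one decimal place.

Near the steady state the convergence rate is λ = (1 − α)(n + g + δ).
λ = (1 − 0.25) × 0.089 = 0.75 × 0.089 = 0.06675
Half-life = ln 2 / λ = 0.6931 / 0.06675 ≈ 10.38 years

about 10.4 years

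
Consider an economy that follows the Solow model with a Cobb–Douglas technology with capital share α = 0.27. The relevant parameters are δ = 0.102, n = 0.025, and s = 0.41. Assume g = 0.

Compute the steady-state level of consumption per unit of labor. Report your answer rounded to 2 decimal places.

c* = 0.91

At the steady state, Δk = 0, so s·k^α = (n + δ)·k.
Rearranging, k^(1−α) = s / (n + δ).
k^0.73 = 0.41 / (0.025 + 0.102) = 0.41 / 0.127 = 3.2283
k* = 3.2283^(1/0.73) ≈ 4.9799
y* = (k*)^α = 4.9799^0.27 ≈ 1.5426
c* = (1 − s)·y* = (1 − 0.41) × 1.5426 ≈ 0.9101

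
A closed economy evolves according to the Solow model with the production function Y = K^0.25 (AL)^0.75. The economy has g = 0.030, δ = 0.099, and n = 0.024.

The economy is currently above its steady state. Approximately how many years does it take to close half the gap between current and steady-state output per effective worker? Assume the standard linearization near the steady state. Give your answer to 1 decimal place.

Near the steady state the convergence rate is λ = (1 − α)(n + g + δ).
λ = (1 − 0.25) × 0.153 = 0.75 × 0.153 = 0.11475
Half-life = ln 2 / λ = 0.6931 / 0.11475 ≈ 6.04 years

half-life ≈ 6.0 years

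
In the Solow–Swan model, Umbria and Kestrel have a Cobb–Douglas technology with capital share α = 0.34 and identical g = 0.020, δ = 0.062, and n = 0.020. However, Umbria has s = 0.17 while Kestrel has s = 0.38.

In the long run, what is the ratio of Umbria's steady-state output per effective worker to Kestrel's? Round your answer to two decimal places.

Steady-state y* = [s/(n + g + δ)]^(α/(1−α)), so the ratio is [ (s_U/(n + g + δ)_U) / (s_K/(n + g + δ)_K) ]^0.5152.
s_U/(n + g + δ)_U = 0.17/0.102 = 1.6667; s_K/(n + g + δ)_K = 0.38/0.102 = 3.7255.
Ratio = (1.6667/3.7255)^0.5152 = 0.4474^0.5152 ≈ 0.6608

y*_U / y*_K ≈ 0.66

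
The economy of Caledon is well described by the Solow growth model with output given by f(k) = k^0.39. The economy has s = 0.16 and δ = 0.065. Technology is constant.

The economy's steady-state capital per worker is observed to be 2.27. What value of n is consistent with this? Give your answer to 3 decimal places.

n ≈ 0.032

At the steady state, Δk = 0, so s·k^α = (n + δ)·k.
So s / (n + δ) = (k*)^(1−α) = 2.27^0.61 = 1.6488.
Therefore n + δ = s / 1.6488 = 0.16 / 1.6488 = 0.0970, so n = 0.0970 − 0.065 = 0.0320.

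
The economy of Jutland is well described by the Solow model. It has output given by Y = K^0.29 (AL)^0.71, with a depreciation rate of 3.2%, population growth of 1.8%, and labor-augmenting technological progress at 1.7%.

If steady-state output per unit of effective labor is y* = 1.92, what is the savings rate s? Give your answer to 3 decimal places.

At the steady state, Δk = 0, so s·k^α = (n + g + δ)·k.
Since y* = [s/(n + g + δ)]^(α/(1−α)), we have s/(n + g + δ) = (y*)^((1−α)/α) = 1.92^2.4483 = 4.9386.
Therefore s = 4.9386 × (n + g + δ) = 4.9386 × 0.067 = 0.3309.

s ≈ 0.331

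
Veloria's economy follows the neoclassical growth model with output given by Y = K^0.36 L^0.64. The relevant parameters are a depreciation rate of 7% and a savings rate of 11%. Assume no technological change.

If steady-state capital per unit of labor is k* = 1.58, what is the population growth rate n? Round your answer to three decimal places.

In steady state, investment equals break-even investment: s·k^α = (n + δ)·k.
So s / (n + δ) = (k*)^(1−α) = 1.58^0.64 = 1.3401.
Therefore n + δ = s / 1.3401 = 0.11 / 1.3401 = 0.0821, so n = 0.0821 − 0.070 = 0.0121.

n ≈ 0.012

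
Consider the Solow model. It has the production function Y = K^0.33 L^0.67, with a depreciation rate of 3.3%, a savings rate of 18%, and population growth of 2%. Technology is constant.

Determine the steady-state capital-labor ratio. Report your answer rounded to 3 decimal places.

Steady state requires s·f(k) = (n + δ)·k, i.e. s·k^α = (n + δ)·k.
Dividing both sides by k: k^(1−α) = s / (n + δ).
k^0.67 = 0.18 / (0.020 + 0.033) = 0.18 / 0.053 = 3.3962
k* = 3.3962^(1/0.67) ≈ 6.2019

k* = 6.202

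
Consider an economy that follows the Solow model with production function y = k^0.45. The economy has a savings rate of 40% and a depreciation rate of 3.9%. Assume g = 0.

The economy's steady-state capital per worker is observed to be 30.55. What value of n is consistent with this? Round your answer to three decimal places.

n ≈ 0.022

At the steady state, Δk = 0, so s·k^α = (n + δ)·k.
So s / (n + δ) = (k*)^(1−α) = 30.55^0.55 = 6.5578.
Therefore n + δ = s / 6.5578 = 0.40 / 6.5578 = 0.0610, so n = 0.0610 − 0.039 = 0.0220.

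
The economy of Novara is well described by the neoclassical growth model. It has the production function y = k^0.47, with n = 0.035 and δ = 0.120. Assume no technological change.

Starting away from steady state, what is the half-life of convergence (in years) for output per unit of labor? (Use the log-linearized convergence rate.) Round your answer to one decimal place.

Near the steady state the convergence rate is λ = (1 − α)(n + δ).
λ = (1 − 0.47) × 0.155 = 0.53 × 0.155 = 0.08215
Half-life = ln 2 / λ = 0.6931 / 0.08215 ≈ 8.44 years

about 8.4 years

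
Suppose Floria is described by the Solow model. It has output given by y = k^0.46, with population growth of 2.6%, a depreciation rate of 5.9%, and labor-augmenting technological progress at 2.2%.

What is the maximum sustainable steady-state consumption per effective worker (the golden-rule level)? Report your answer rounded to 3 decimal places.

At the golden rule, f'(k) = n + g + δ, so α·k^(α−1) = n + g + δ and k_gold = (α/(n + g + δ))^(1/(1−α)).
k_gold = (0.46/0.107)^(1/0.54) = 4.2991^1.8519 ≈ 14.8920
c_gold = f(k_gold) − (n + g + δ)·k_gold = 3.4638 − 0.107×14.8920 ≈ 1.8704

c_gold ≈ 1.870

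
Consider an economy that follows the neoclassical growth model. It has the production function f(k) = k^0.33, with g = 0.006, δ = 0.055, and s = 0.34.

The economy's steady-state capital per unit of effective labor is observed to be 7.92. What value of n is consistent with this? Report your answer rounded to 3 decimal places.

Steady state requires s·f(k) = (n + g + δ)·k, i.e. s·k^α = (n + g + δ)·k.
So s / (n + g + δ) = (k*)^(1−α) = 7.92^0.67 = 4.0008.
Therefore n + g + δ = s / 4.0008 = 0.34 / 4.0008 = 0.0850, so n = 0.0850 − 0.061 = 0.0240.

n ≈ 0.024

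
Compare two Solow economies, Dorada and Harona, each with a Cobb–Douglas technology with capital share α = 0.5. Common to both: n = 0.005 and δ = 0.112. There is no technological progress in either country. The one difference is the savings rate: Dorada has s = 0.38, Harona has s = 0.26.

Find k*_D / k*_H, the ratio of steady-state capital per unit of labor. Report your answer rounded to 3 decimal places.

Steady-state k* = [s/(n + δ)]^(1/(1−α)), so the ratio is [ (s_D/(n + δ)_D) / (s_H/(n + δ)_H) ]^2.
s_D/(n + δ)_D = 0.38/0.117 = 3.2479; s_H/(n + δ)_H = 0.26/0.117 = 2.2222.
Ratio = (3.2479/2.2222)^2 = 1.4616^2 ≈ 2.1363

k*_D / k*_H ≈ 2.136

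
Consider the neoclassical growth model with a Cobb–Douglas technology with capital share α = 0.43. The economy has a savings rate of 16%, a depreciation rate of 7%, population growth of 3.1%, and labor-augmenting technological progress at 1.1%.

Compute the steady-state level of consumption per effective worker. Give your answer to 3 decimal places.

In steady state, investment equals break-even investment: s·k^α = (n + g + δ)·k.
Dividing both sides by k: k^(1−α) = s / (n + g + δ).
k^0.57 = 0.16 / (0.031 + 0.011 + 0.070) = 0.16 / 0.112 = 1.4286
k* = 1.4286^(1/0.57) ≈ 1.8697
y* = (k*)^α = 1.8697^0.43 ≈ 1.3088
c* = (1 − s)·y* = (1 − 0.16) × 1.3088 ≈ 1.0994

c* ≈ 1.099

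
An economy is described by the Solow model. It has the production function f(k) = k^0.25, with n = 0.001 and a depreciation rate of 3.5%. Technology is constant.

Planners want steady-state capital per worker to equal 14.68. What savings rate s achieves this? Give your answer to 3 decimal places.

At the steady state, Δk = 0, so s·k^α = (n + δ)·k.
So s / (n + δ) = (k*)^(1−α) = 14.68^0.75 = 7.4997.
Therefore s = 7.4997 × (n + δ) = 7.4997 × 0.036 = 0.2700.

s ≈ 0.270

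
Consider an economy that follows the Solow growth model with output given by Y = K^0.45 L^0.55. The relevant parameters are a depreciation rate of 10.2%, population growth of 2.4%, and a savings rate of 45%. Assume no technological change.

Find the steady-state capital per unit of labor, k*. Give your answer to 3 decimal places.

In steady state, investment equals break-even investment: s·k^α = (n + δ)·k.
Dividing both sides by k: k^(1−α) = s / (n + δ).
k^0.55 = 0.45 / (0.024 + 0.102) = 0.45 / 0.126 = 3.5714
k* = 3.5714^(1/0.55) ≈ 10.1195

k* = 10.120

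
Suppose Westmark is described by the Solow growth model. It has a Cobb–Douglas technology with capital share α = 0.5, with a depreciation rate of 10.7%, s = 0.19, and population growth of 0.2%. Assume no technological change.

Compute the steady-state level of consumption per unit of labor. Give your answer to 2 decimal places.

c* = 1.41

Steady state requires s·f(k) = (n + δ)·k, i.e. s·k^α = (n + δ)·k.
Rearranging, k^(1−α) = s / (n + δ).
k^0.5 = 0.19 / (0.002 + 0.107) = 0.19 / 0.109 = 1.7431
k* = 1.7431^(1/0.5) ≈ 3.0384
y* = (k*)^α = 3.0384^0.5 ≈ 1.7431
c* = (1 − s)·y* = (1 − 0.19) × 1.7431 ≈ 1.4119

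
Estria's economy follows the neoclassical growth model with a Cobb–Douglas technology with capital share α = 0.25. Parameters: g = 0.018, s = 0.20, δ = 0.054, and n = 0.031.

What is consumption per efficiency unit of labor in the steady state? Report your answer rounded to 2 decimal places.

c* = 1.00

Steady state requires s·f(k) = (n + g + δ)·k, i.e. s·k^α = (n + g + δ)·k.
Dividing both sides by k: k^(1−α) = s / (n + g + δ).
k^0.75 = 0.20 / (0.031 + 0.018 + 0.054) = 0.20 / 0.103 = 1.9417
k* = 1.9417^(1/0.75) ≈ 2.4224
y* = (k*)^α = 2.4224^0.25 ≈ 1.2476
c* = (1 − s)·y* = (1 − 0.20) × 1.2476 ≈ 0.9981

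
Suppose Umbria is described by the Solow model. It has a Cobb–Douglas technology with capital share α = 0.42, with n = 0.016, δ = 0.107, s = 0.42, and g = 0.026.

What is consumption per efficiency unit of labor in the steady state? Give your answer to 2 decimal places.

At the steady state, Δk = 0, so s·k^α = (n + g + δ)·k.
Dividing both sides by k: k^(1−α) = s / (n + g + δ).
k^0.58 = 0.42 / (0.016 + 0.026 + 0.107) = 0.42 / 0.149 = 2.8188
k* = 2.8188^(1/0.58) ≈ 5.9700
y* = (k*)^α = 5.9700^0.42 ≈ 2.1179
c* = (1 − s)·y* = (1 − 0.42) × 2.1179 ≈ 1.2284

c* = 1.23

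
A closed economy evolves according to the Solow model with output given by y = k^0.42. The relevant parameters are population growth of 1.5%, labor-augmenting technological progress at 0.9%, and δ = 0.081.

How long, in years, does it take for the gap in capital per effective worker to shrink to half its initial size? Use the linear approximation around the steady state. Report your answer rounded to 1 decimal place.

t_½ ≈ 11.4 years

Near the steady state the convergence rate is λ = (1 − α)(n + g + δ).
λ = (1 − 0.42) × 0.105 = 0.58 × 0.105 = 0.0609
Half-life = ln 2 / λ = 0.6931 / 0.0609 ≈ 11.38 years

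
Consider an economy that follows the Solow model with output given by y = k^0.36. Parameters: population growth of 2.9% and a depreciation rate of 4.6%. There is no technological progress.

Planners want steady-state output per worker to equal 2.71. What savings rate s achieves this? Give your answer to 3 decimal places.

s ≈ 0.441

Steady state requires s·f(k) = (n + δ)·k, i.e. s·k^α = (n + δ)·k.
Since y* = [s/(n + δ)]^(α/(1−α)), we have s/(n + δ) = (y*)^((1−α)/α) = 2.71^1.7778 = 5.8848.
Therefore s = 5.8848 × (n + δ) = 5.8848 × 0.075 = 0.4414.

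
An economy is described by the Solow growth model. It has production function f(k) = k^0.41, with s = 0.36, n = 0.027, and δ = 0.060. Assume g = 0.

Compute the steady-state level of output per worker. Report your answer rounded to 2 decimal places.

y* = 2.68

At the steady state, Δk = 0, so s·k^α = (n + δ)·k.
Rearranging, k^(1−α) = s / (n + δ).
k^0.59 = 0.36 / (0.027 + 0.060) = 0.36 / 0.087 = 4.1379
k* = 4.1379^(1/0.59) ≈ 11.1017
y* = (k*)^α = 11.1017^0.41 ≈ 2.6829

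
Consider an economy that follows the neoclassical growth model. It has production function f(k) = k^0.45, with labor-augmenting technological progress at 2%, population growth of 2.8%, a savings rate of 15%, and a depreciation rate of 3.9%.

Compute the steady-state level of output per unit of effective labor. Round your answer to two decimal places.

In steady state, investment equals break-even investment: s·k^α = (n + g + δ)·k.
Rearranging, k^(1−α) = s / (n + g + δ).
k^0.55 = 0.15 / (0.028 + 0.020 + 0.039) = 0.15 / 0.087 = 1.7241
k* = 1.7241^(1/0.55) ≈ 2.6922
y* = (k*)^α = 2.6922^0.45 ≈ 1.5615

y* = 1.56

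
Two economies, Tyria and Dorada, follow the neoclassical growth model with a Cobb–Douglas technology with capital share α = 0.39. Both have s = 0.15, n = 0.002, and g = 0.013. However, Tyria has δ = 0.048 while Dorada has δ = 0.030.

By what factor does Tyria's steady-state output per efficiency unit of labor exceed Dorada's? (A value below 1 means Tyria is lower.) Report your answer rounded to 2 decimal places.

ratio ≈ 0.81

Steady-state y* = [s/(n + g + δ)]^(α/(1−α)), so the ratio is [ (s_T/(n + g + δ)_T) / (s_D/(n + g + δ)_D) ]^0.6393.
s_T/(n + g + δ)_T = 0.15/0.063 = 2.3810; s_D/(n + g + δ)_D = 0.15/0.045 = 3.3333.
Ratio = (2.3810/3.3333)^0.6393 = 0.7143^0.6393 ≈ 0.8065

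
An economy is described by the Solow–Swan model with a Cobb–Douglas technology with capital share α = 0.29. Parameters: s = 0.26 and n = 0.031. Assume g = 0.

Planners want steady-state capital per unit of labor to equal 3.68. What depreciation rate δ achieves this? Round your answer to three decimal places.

δ ≈ 0.072

In steady state, investment equals break-even investment: s·k^α = (n + δ)·k.
So s / (n + δ) = (k*)^(1−α) = 3.68^0.71 = 2.5220.
Therefore n + δ = s / 2.5220 = 0.26 / 2.5220 = 0.1031, so δ = 0.1031 − 0.031 = 0.0721.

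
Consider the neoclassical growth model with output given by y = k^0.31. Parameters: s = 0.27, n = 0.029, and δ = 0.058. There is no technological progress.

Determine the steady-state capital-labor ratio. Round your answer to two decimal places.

Steady state requires s·f(k) = (n + δ)·k, i.e. s·k^α = (n + δ)·k.
Rearranging, k^(1−α) = s / (n + δ).
k^0.69 = 0.27 / (0.029 + 0.058) = 0.27 / 0.087 = 3.1034
k* = 3.1034^(1/0.69) ≈ 5.1619

k* = 5.16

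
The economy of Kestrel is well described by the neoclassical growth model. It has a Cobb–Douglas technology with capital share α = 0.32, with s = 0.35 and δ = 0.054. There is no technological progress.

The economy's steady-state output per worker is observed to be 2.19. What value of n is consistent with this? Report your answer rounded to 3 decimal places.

n ≈ 0.012

Steady state requires s·f(k) = (n + δ)·k, i.e. s·k^α = (n + δ)·k.
Since y* = [s/(n + δ)]^(α/(1−α)), we have s/(n + δ) = (y*)^((1−α)/α) = 2.19^2.125 = 5.2899.
Therefore n + δ = s / 5.2899 = 0.35 / 5.2899 = 0.0662, so n = 0.0662 − 0.054 = 0.0122.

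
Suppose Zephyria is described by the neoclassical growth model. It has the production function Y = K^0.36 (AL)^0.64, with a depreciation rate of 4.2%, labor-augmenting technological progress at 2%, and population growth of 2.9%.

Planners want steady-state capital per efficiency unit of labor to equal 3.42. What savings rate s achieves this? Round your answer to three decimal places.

At the steady state, Δk = 0, so s·k^α = (n + g + δ)·k.
So s / (n + g + δ) = (k*)^(1−α) = 3.42^0.64 = 2.1967.
Therefore s = 2.1967 × (n + g + δ) = 2.1967 × 0.091 = 0.1999.

s ≈ 0.200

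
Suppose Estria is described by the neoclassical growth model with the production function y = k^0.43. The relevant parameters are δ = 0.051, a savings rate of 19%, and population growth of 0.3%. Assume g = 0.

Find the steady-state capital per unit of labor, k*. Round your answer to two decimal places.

k* ≈ 9.09

At the steady state, Δk = 0, so s·k^α = (n + δ)·k.
Dividing both sides by k: k^(1−α) = s / (n + δ).
k^0.57 = 0.19 / (0.003 + 0.051) = 0.19 / 0.054 = 3.5185
k* = 3.5185^(1/0.57) ≈ 9.0891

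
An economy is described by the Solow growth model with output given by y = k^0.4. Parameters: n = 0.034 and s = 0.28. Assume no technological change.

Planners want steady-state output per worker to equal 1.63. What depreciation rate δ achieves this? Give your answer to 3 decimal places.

δ ≈ 0.101

At the steady state, Δk = 0, so s·k^α = (n + δ)·k.
Since y* = [s/(n + δ)]^(α/(1−α)), we have s/(n + δ) = (y*)^((1−α)/α) = 1.63^1.5 = 2.0810.
Therefore n + δ = s / 2.0810 = 0.28 / 2.0810 = 0.1346, so δ = 0.1346 − 0.034 = 0.1006.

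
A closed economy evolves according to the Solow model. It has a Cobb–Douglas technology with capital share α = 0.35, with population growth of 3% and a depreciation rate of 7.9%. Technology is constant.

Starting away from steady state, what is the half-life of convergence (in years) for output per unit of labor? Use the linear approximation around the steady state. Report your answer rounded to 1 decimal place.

Near the steady state the convergence rate is λ = (1 − α)(n + δ).
λ = (1 − 0.35) × 0.109 = 0.65 × 0.109 = 0.07085
Half-life = ln 2 / λ = 0.6931 / 0.07085 ≈ 9.78 years

half-life ≈ 9.8 years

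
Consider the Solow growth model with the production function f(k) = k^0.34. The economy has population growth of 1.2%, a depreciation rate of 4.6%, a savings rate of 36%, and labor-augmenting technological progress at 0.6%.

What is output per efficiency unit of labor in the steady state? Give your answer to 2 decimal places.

y* ≈ 2.43

At the steady state, Δk = 0, so s·k^α = (n + g + δ)·k.
Rearranging, k^(1−α) = s / (n + g + δ).
k^0.66 = 0.36 / (0.012 + 0.006 + 0.046) = 0.36 / 0.064 = 5.6250
k* = 5.6250^(1/0.66) ≈ 13.6946
y* = (k*)^α = 13.6946^0.34 ≈ 2.4346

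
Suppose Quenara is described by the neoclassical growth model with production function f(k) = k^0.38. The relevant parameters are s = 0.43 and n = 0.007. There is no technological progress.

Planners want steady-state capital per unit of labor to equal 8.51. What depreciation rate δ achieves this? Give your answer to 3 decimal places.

δ ≈ 0.107

At the steady state, Δk = 0, so s·k^α = (n + δ)·k.
So s / (n + δ) = (k*)^(1−α) = 8.51^0.62 = 3.7719.
Therefore n + δ = s / 3.7719 = 0.43 / 3.7719 = 0.1140, so δ = 0.1140 − 0.007 = 0.1070.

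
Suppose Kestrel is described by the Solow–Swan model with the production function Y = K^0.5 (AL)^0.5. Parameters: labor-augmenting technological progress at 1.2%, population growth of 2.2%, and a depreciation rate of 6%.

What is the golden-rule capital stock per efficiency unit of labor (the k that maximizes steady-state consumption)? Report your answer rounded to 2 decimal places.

The golden rule sets f'(k) = n + g + δ, i.e. α·k^(α−1) = n + g + δ.
So k^(1−α) = α / (n + g + δ) = 0.5 / 0.094 = 5.3191.
k_gold = 5.3191^(1/0.5) ≈ 28.2928

k_gold ≈ 28.29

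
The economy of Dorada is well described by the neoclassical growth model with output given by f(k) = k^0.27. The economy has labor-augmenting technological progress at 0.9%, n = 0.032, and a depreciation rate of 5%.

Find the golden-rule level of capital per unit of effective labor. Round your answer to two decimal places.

k_gold ≈ 4.44

The golden rule sets f'(k) = n + g + δ, i.e. α·k^(α−1) = n + g + δ.
So k^(1−α) = α / (n + g + δ) = 0.27 / 0.091 = 2.9670.
k_gold = 2.9670^(1/0.73) ≈ 4.4362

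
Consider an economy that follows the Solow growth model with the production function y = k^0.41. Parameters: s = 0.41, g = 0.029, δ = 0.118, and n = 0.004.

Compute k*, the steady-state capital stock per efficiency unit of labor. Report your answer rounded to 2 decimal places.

Steady state requires s·f(k) = (n + g + δ)·k, i.e. s·k^α = (n + g + δ)·k.
Rearranging, k^(1−α) = s / (n + g + δ).
k^0.59 = 0.41 / (0.004 + 0.029 + 0.118) = 0.41 / 0.151 = 2.7152
k* = 2.7152^(1/0.59) ≈ 5.4357

k* = 5.44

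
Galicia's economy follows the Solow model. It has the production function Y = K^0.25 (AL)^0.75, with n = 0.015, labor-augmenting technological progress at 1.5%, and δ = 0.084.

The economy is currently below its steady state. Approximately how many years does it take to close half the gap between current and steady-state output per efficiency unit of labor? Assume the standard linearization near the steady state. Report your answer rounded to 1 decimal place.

about 8.1 years

Near the steady state the convergence rate is λ = (1 − α)(n + g + δ).
λ = (1 − 0.25) × 0.114 = 0.75 × 0.114 = 0.0855
Half-life = ln 2 / λ = 0.6931 / 0.0855 ≈ 8.11 years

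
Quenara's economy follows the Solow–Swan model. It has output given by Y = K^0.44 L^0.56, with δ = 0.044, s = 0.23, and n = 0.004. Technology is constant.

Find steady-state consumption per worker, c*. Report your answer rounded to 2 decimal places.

In steady state, investment equals break-even investment: s·k^α = (n + δ)·k.
Dividing both sides by k: k^(1−α) = s / (n + δ).
k^0.56 = 0.23 / (0.004 + 0.044) = 0.23 / 0.048 = 4.7917
k* = 4.7917^(1/0.56) ≈ 16.4119
y* = (k*)^α = 16.4119^0.44 ≈ 3.4251
c* = (1 − s)·y* = (1 − 0.23) × 3.4251 ≈ 2.6373

c* ≈ 2.64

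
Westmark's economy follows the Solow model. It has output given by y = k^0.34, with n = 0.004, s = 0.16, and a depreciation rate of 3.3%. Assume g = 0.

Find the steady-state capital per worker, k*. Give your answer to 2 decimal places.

In steady state, investment equals break-even investment: s·k^α = (n + δ)·k.
Rearranging, k^(1−α) = s / (n + δ).
k^0.66 = 0.16 / (0.004 + 0.033) = 0.16 / 0.037 = 4.3243
k* = 4.3243^(1/0.66) ≈ 9.1941

k* ≈ 9.19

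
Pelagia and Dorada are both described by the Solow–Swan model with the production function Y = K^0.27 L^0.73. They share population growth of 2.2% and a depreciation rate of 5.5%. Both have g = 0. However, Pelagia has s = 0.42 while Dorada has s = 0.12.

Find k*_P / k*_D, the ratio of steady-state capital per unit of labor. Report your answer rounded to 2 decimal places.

ratio ≈ 5.56

Steady-state k* = [s/(n + δ)]^(1/(1−α)), so the ratio is [ (s_P/(n + δ)_P) / (s_D/(n + δ)_D) ]^1.3699.
s_P/(n + δ)_P = 0.42/0.077 = 5.4545; s_D/(n + δ)_D = 0.12/0.077 = 1.5584.
Ratio = (5.4545/1.5584)^1.3699 = 3.5001^1.3699 ≈ 5.5633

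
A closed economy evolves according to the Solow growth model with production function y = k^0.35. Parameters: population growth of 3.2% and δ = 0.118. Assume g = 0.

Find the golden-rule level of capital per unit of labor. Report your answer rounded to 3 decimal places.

The golden rule sets f'(k) = n + δ, i.e. α·k^(α−1) = n + δ.
So k^(1−α) = α / (n + δ) = 0.35 / 0.150 = 2.3333.
k_gold = 2.3333^(1/0.65) ≈ 3.6822

k_gold ≈ 3.682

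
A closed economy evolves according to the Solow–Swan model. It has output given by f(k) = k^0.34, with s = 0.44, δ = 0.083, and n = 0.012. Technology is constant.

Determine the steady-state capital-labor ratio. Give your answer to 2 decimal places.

k* ≈ 10.20

In steady state, investment equals break-even investment: s·k^α = (n + δ)·k.
Dividing both sides by k: k^(1−α) = s / (n + δ).
k^0.66 = 0.44 / (0.012 + 0.083) = 0.44 / 0.095 = 4.6316
k* = 4.6316^(1/0.66) ≈ 10.2020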